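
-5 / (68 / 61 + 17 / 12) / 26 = -1830 / 24089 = -0.08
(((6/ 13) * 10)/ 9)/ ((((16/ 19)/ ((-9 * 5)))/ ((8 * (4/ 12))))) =-950/ 13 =-73.08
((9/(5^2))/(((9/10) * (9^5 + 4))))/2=1/295265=0.00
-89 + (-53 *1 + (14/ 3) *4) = -370/ 3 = -123.33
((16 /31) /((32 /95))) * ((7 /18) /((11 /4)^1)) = 665 /3069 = 0.22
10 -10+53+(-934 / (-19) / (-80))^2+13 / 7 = 55.23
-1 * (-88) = 88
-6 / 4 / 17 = -3 / 34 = -0.09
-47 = -47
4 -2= 2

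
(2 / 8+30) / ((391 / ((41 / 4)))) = 4961 / 6256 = 0.79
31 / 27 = 1.15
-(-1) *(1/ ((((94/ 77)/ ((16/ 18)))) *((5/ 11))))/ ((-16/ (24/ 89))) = -1694/ 62745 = -0.03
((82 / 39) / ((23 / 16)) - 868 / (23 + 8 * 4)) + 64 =2451004 / 49335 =49.68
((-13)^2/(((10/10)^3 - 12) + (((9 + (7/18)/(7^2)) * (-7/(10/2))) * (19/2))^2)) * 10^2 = 21902400/18587713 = 1.18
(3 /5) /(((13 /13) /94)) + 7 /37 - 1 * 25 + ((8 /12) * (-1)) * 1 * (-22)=25672 /555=46.26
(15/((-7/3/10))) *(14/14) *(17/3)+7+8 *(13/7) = -2397/7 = -342.43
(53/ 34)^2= 2809/ 1156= 2.43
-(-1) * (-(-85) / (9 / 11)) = 935 / 9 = 103.89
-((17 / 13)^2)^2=-83521 / 28561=-2.92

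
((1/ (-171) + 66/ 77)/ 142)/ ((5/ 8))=4076/ 424935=0.01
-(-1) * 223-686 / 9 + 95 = 2176 / 9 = 241.78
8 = 8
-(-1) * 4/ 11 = 4/ 11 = 0.36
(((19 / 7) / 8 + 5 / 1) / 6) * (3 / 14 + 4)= 17641 / 4704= 3.75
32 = 32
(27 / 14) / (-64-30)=-27 / 1316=-0.02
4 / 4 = 1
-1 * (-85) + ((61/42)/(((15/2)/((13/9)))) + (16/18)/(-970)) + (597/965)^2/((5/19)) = 22210825327129/256082218875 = 86.73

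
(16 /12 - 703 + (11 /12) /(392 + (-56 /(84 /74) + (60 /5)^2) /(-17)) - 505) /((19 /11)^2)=-1817364461 /4493424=-404.45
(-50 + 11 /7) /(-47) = 339 /329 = 1.03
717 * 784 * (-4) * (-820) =1843779840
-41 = -41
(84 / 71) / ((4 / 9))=189 / 71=2.66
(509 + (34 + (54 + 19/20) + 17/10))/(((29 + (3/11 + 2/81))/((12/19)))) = 32057289/2479880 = 12.93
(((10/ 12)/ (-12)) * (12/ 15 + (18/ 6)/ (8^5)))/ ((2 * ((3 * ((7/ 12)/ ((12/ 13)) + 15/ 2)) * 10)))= -131087/ 1151139840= -0.00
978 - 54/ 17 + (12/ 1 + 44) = 1030.82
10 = 10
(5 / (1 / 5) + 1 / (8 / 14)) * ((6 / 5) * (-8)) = -1284 / 5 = -256.80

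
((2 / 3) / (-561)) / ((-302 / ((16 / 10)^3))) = 512 / 31766625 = 0.00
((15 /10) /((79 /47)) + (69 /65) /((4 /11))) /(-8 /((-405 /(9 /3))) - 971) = -2113857 /538464316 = -0.00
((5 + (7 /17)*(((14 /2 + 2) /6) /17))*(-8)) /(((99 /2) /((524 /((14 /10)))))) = -61014560 /200277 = -304.65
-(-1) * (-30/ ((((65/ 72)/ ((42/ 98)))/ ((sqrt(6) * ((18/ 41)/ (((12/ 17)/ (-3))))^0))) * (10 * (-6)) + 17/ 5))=4957200/ 128828809 + 30712500 * sqrt(6)/ 128828809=0.62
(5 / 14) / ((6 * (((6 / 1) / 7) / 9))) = 5 / 8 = 0.62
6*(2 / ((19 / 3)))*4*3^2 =68.21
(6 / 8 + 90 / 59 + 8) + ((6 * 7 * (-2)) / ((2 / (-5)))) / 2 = 115.28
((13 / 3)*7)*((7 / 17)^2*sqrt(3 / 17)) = 4459*sqrt(51) / 14739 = 2.16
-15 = -15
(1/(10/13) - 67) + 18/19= -12303/190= -64.75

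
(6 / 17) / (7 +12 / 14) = 42 / 935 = 0.04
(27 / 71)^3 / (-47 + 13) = -19683 / 12168974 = -0.00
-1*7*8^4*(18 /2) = -258048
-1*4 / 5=-4 / 5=-0.80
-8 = -8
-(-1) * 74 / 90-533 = -23948 / 45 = -532.18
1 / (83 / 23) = 23 / 83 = 0.28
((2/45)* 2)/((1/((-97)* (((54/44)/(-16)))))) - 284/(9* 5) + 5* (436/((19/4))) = 453.30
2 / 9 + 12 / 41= 190 / 369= 0.51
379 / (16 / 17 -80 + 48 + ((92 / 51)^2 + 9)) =-985779 / 48911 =-20.15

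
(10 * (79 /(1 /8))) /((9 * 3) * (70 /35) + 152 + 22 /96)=303360 /9899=30.65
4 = 4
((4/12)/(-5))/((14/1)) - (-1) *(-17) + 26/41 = -140951/8610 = -16.37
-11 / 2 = -5.50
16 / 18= 8 / 9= 0.89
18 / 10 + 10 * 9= 459 / 5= 91.80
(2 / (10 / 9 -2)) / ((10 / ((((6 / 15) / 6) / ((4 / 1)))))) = -3 / 800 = -0.00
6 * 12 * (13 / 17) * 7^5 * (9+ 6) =235970280 / 17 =13880604.71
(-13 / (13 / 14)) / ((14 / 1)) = -1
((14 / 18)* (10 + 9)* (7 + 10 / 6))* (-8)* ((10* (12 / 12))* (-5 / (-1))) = -1383200 / 27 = -51229.63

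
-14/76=-7/38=-0.18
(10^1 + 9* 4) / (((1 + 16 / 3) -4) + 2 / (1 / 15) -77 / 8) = 1104 / 545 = 2.03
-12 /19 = -0.63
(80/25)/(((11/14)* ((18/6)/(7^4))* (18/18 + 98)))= 537824/16335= 32.92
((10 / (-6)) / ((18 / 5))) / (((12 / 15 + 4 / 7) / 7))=-6125 / 2592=-2.36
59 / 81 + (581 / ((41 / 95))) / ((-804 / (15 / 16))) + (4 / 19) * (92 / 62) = -4436745035 / 8387623872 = -0.53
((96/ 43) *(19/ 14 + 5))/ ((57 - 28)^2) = 4272/ 253141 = 0.02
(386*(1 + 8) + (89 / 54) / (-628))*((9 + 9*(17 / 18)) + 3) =4830218159 / 67824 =71216.95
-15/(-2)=15/2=7.50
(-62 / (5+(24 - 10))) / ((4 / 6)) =-93 / 19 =-4.89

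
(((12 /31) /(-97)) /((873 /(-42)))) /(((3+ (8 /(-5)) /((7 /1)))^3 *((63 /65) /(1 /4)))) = 5573750 /2395867931703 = 0.00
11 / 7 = 1.57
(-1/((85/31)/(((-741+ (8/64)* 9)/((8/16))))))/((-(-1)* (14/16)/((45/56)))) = 1651401/3332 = 495.62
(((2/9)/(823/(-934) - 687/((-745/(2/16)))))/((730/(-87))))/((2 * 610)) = 4035814/142387636245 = 0.00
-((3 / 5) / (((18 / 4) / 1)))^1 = -2 / 15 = -0.13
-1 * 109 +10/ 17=-1843/ 17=-108.41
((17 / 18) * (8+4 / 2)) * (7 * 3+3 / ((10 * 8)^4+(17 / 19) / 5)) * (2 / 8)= 385877336365 / 7782400034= 49.58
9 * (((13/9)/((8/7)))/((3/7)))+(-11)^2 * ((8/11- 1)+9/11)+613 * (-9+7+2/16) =-6341/6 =-1056.83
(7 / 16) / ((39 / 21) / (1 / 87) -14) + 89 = 1471041 / 16528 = 89.00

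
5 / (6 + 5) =0.45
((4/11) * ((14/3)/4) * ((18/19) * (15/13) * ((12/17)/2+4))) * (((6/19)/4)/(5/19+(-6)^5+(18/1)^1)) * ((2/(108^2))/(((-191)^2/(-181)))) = 234395/13411819453889142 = 0.00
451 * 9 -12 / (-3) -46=4017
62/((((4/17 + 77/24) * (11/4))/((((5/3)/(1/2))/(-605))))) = -67456/1870055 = -0.04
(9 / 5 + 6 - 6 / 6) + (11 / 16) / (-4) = 2121 / 320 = 6.63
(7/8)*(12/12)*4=3.50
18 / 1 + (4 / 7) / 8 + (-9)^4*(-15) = -1377557 / 14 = -98396.93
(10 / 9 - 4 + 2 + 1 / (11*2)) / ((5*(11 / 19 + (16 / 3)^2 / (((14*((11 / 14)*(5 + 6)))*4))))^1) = -0.26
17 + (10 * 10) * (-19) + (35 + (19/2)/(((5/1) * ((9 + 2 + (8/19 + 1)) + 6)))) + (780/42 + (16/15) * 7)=-1821.86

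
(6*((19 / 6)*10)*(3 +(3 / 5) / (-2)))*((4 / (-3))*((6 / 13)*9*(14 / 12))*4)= -172368 / 13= -13259.08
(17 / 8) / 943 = 17 / 7544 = 0.00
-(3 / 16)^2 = -9 / 256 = -0.04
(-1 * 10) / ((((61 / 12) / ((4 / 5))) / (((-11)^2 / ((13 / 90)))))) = -1045440 / 793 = -1318.34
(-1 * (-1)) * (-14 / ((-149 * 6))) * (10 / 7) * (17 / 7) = 170 / 3129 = 0.05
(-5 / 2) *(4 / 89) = -10 / 89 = -0.11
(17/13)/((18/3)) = 17/78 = 0.22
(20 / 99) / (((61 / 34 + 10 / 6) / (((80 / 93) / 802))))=27200 / 434426157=0.00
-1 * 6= -6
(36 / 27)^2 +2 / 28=233 / 126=1.85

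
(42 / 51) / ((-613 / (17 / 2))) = -7 / 613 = -0.01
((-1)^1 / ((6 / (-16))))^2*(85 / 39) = 5440 / 351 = 15.50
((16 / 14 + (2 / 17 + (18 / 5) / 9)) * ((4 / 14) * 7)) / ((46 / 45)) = 8892 / 2737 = 3.25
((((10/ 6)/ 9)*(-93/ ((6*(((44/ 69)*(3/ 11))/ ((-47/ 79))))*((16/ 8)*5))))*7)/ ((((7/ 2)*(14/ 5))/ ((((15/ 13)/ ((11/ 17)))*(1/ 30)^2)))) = 569687/ 409945536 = 0.00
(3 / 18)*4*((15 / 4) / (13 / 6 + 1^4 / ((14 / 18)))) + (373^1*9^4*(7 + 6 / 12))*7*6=22355656176 / 29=770884695.72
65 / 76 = 0.86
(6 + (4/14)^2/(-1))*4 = 1160/49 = 23.67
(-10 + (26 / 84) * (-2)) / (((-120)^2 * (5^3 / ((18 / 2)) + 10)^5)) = -0.00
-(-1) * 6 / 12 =1 / 2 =0.50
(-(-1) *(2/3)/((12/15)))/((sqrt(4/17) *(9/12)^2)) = 20 *sqrt(17)/27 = 3.05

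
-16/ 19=-0.84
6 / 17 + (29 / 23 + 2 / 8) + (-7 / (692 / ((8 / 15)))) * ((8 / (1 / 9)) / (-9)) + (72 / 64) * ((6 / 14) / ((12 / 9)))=515603453 / 227280480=2.27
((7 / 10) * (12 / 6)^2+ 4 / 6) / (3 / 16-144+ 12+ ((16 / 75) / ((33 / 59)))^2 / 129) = -43830072000 / 1666529404949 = -0.03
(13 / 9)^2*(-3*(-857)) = 144833 / 27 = 5364.19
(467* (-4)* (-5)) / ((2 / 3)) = 14010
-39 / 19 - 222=-4257 / 19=-224.05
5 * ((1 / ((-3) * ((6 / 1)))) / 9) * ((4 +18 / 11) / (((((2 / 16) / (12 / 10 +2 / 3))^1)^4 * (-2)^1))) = 39023280128 / 9021375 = 4325.65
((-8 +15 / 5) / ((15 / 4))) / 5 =-4 / 15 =-0.27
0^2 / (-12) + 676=676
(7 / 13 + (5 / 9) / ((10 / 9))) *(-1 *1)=-1.04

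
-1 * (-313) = 313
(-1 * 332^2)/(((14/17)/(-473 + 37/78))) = 17265735364/273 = 63244451.88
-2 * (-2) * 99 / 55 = 36 / 5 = 7.20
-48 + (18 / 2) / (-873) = -4657 / 97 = -48.01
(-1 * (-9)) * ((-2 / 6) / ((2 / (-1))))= 3 / 2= 1.50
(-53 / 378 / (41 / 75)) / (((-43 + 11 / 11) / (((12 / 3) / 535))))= 0.00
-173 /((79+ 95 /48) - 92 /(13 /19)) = 107952 /33373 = 3.23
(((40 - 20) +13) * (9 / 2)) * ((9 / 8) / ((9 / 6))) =891 / 8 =111.38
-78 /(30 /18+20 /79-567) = 9243 /66962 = 0.14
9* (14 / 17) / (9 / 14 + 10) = 1764 / 2533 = 0.70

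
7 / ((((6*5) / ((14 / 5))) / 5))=49 / 15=3.27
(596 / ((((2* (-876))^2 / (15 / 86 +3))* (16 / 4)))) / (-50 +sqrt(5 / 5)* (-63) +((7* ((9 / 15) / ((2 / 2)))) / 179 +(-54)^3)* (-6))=1733615 / 10627984543410816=0.00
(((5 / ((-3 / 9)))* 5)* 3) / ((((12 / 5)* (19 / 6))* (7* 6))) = -375 / 532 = -0.70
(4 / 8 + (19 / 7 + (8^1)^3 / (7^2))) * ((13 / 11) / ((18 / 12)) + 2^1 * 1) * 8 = 492752 / 1617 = 304.73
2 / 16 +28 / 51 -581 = -236773 / 408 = -580.33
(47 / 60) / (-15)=-47 / 900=-0.05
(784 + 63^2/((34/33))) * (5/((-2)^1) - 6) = -157633/4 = -39408.25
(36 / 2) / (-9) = -2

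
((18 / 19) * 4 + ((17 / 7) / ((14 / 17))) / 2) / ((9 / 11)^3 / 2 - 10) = -26091593 / 48209042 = -0.54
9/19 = 0.47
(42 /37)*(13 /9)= 182 /111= 1.64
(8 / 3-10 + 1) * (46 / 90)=-437 / 135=-3.24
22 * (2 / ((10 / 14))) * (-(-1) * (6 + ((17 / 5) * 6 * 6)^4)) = 43207229199288 / 3125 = 13826313343.77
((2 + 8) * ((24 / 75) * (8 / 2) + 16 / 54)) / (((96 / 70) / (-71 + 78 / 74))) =-2409428 / 2997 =-803.95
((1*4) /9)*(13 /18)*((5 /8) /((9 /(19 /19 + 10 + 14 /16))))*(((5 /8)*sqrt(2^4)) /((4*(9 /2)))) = 30875 /839808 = 0.04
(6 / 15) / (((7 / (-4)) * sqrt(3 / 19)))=-8 * sqrt(57) / 105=-0.58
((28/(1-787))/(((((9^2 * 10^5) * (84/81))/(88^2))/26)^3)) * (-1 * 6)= 15568478068/5289093017578125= 0.00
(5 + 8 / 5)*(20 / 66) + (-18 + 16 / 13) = -192 / 13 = -14.77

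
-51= -51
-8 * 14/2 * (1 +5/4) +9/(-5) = -639/5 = -127.80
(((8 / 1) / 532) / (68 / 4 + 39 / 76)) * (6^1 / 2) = 24 / 9317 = 0.00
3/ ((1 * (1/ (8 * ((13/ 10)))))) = 156/ 5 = 31.20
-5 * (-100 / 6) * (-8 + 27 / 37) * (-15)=336250 / 37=9087.84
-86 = -86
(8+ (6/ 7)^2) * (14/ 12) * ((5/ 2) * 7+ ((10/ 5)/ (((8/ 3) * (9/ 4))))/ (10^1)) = 56282/ 315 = 178.67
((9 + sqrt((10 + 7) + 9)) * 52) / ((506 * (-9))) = -0.16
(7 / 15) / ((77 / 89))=89 / 165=0.54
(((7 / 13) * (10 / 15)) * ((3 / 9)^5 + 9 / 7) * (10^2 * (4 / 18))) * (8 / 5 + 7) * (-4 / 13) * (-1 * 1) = 30189440 / 1108809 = 27.23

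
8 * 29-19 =213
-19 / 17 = -1.12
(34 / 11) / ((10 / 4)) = 68 / 55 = 1.24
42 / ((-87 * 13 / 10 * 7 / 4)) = -80 / 377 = -0.21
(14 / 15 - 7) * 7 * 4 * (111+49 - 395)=119756 / 3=39918.67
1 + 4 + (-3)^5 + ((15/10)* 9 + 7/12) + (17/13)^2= -450635/2028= -222.21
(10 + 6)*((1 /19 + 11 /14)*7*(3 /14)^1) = 2676 /133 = 20.12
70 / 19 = 3.68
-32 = -32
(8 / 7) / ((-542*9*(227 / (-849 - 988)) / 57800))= 424714400 / 3875571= 109.59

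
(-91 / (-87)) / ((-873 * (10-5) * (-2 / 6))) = 91 / 126585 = 0.00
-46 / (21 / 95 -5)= 2185 / 227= 9.63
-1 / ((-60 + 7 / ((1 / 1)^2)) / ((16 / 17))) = 16 / 901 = 0.02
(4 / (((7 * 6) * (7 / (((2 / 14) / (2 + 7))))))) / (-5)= -2 / 46305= -0.00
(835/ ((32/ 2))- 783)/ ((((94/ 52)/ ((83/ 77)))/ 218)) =-125020493/ 1316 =-95000.37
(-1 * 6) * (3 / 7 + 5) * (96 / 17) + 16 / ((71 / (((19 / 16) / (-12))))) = -18650837 / 101388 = -183.96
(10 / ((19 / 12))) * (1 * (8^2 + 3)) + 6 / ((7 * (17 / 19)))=958926 / 2261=424.12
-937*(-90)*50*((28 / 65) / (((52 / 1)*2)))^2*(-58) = -4195.68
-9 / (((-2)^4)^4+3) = -9 / 65539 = -0.00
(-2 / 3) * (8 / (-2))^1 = 8 / 3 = 2.67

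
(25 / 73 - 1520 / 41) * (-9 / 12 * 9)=2968245 / 11972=247.93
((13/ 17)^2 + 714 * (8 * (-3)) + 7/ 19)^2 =8852653735685764/ 30151081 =293609828.97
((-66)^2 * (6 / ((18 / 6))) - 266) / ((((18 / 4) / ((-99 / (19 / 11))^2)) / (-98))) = -218132510904 / 361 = -604245182.56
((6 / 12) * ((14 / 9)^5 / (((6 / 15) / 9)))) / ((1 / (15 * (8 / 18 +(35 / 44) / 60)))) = 304626875 / 433026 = 703.48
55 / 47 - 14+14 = 55 / 47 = 1.17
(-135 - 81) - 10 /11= -216.91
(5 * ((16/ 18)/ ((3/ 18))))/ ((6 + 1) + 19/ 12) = 320/ 103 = 3.11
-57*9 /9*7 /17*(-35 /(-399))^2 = -175 /969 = -0.18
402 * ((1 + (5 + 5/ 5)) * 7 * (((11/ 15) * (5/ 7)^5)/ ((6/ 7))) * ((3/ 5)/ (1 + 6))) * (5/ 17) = 460625/ 5831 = 79.00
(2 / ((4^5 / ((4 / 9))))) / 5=0.00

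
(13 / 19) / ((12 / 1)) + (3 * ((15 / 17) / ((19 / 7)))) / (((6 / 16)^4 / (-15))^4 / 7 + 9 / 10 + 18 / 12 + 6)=2313653939817453805487 / 13364713369199344157772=0.17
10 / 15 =0.67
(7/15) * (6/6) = 7/15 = 0.47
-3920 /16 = -245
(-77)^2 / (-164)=-5929 / 164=-36.15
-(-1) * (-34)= -34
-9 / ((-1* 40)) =9 / 40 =0.22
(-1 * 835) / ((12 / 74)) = -30895 / 6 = -5149.17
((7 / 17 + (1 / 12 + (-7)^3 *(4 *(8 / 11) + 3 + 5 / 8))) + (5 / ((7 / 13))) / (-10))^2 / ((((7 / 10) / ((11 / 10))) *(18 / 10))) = 4386808.78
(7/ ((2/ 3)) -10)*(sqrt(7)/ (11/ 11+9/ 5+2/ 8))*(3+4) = 70*sqrt(7)/ 61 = 3.04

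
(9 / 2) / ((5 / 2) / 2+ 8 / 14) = 42 / 17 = 2.47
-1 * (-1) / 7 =1 / 7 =0.14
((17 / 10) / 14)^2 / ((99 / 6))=289 / 323400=0.00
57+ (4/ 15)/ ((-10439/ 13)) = 686561/ 12045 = 57.00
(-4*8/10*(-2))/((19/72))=2304/95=24.25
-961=-961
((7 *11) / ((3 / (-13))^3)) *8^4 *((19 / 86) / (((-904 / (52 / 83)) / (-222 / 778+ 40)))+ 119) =-3053808042.64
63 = 63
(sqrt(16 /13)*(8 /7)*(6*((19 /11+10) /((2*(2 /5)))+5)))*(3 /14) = 62280*sqrt(13) /7007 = 32.05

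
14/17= 0.82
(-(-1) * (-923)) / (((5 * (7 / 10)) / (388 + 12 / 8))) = -719017 / 7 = -102716.71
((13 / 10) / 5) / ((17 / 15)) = 0.23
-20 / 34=-10 / 17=-0.59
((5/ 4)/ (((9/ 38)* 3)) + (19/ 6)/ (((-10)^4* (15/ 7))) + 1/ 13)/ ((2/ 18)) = 64455187/ 3900000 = 16.53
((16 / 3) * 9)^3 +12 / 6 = 110594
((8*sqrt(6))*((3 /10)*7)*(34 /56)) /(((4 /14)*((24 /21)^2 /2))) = 17493*sqrt(6) /320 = 133.90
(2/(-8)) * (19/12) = -19/48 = -0.40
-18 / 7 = -2.57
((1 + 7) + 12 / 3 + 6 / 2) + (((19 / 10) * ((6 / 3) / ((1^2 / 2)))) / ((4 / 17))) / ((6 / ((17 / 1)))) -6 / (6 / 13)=5611 / 60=93.52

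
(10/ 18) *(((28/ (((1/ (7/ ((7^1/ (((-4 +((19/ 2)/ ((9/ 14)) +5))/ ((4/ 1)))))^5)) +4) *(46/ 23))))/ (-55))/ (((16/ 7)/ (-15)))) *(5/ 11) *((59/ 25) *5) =26080135268705/ 34132948579488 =0.76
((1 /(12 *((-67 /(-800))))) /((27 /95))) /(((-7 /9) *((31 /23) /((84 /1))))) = -280.53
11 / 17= 0.65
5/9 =0.56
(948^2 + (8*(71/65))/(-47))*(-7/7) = -2745540152/3055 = -898703.81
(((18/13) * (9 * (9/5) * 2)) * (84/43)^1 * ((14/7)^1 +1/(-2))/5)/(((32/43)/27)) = 1240029/1300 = 953.87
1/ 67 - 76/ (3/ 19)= -96745/ 201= -481.32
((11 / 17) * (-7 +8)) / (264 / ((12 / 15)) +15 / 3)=11 / 5695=0.00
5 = 5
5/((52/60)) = 75/13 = 5.77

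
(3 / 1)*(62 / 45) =62 / 15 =4.13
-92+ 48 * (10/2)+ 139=287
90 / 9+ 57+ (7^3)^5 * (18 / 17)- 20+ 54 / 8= 341824428719551 / 68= 5026829834111.04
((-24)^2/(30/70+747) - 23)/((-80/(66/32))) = 79959/139520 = 0.57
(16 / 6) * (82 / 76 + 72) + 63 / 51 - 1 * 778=-563849 / 969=-581.89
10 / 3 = 3.33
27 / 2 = 13.50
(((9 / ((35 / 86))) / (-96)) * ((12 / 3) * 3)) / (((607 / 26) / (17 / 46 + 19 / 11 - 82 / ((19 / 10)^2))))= 18947646549 / 7761478340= 2.44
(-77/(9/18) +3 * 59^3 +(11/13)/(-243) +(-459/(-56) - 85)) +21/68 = 1852257504415/3007368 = 615906.50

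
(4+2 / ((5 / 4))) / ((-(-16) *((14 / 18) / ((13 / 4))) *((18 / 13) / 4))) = 169 / 40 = 4.22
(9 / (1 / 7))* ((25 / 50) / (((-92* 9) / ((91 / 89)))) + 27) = 27854939 / 16376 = 1700.96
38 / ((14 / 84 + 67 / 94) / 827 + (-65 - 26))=-4431066 / 10611113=-0.42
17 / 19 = 0.89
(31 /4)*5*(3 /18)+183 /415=6.90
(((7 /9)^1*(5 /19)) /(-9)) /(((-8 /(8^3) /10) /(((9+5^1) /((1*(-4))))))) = -78400 /1539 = -50.94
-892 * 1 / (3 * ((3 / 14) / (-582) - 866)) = 2422672 / 7056171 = 0.34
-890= -890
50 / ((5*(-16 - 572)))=-5 / 294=-0.02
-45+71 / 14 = -559 / 14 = -39.93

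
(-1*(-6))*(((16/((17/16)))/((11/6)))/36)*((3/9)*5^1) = 1280/561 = 2.28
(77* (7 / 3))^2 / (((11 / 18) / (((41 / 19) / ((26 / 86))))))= 93125186 / 247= 377025.04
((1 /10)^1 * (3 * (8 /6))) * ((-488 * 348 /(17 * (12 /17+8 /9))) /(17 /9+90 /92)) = -5186592 /5935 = -873.90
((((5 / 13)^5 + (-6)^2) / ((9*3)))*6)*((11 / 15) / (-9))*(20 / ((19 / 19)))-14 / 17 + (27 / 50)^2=-52042275486793 / 3834528457500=-13.57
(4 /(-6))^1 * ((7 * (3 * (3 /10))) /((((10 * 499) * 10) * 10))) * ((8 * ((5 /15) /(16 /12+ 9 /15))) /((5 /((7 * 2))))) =-294 /9044375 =-0.00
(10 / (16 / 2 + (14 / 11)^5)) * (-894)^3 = -630115312.79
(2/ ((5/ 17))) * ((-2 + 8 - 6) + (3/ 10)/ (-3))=-17/ 25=-0.68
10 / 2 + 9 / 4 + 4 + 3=57 / 4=14.25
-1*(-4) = 4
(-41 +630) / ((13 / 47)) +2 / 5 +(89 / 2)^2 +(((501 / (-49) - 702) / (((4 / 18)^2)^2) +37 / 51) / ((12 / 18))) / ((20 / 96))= -227267341501 / 108290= -2098691.86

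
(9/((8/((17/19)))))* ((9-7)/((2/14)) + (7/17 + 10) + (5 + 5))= 5265/152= 34.64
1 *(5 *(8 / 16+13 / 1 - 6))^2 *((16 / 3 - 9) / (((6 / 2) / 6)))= -20625 / 2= -10312.50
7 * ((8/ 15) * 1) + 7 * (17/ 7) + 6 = 401/ 15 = 26.73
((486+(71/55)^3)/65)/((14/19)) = 118700543/11646250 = 10.19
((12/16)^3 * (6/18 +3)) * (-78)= -1755/16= -109.69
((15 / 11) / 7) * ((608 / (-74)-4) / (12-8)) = -1695 / 2849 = -0.59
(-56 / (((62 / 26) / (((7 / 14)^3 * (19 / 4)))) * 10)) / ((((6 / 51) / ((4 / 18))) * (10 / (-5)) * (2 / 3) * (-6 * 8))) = -29393 / 714240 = -0.04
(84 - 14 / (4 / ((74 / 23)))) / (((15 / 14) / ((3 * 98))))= 2295356 / 115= 19959.62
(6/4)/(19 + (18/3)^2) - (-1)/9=137/990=0.14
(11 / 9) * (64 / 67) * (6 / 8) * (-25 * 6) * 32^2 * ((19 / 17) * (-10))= 1712128000 / 1139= 1503185.25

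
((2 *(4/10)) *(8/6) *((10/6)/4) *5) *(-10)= -200/9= -22.22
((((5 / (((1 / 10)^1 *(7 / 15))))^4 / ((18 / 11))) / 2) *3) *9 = 2610351562500 / 2401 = 1087193487.09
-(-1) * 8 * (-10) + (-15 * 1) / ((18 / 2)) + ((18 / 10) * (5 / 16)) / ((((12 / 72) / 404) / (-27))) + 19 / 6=-36893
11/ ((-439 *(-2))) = 11/ 878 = 0.01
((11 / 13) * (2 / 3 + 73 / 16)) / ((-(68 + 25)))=-2761 / 58032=-0.05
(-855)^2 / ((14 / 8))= 2924100 / 7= 417728.57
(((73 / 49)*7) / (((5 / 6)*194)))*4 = 876 / 3395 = 0.26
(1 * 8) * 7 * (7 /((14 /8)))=224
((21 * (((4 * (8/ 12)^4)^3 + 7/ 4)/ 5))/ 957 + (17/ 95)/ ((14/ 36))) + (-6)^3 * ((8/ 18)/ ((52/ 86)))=-928003353452423/ 5862336299820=-158.30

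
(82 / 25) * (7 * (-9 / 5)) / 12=-861 / 250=-3.44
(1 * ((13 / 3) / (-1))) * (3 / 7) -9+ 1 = -69 / 7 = -9.86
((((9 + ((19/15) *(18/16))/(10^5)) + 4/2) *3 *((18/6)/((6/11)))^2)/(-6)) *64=-5324006897/500000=-10648.01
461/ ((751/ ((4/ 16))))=0.15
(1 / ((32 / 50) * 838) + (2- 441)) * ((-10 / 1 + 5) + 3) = 5886087 / 6704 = 878.00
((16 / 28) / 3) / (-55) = -4 / 1155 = -0.00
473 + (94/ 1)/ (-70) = 16508/ 35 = 471.66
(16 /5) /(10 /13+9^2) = 208 /5315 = 0.04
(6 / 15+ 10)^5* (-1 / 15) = -380204032 / 46875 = -8111.02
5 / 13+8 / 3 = 119 / 39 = 3.05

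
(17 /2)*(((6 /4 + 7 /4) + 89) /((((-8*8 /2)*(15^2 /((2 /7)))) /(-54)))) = 18819 /11200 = 1.68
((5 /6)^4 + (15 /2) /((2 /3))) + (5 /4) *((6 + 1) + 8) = 39505 /1296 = 30.48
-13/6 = -2.17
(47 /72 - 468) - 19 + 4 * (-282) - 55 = -120193 /72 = -1669.35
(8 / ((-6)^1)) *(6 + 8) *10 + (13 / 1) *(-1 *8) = -872 / 3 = -290.67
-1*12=-12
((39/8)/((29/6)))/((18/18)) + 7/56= 263/232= 1.13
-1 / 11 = -0.09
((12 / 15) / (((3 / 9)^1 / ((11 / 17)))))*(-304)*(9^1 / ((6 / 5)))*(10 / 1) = -601920 / 17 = -35407.06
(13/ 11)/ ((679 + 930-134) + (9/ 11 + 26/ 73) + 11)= 949/ 1194201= 0.00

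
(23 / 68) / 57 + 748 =2899271 / 3876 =748.01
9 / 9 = 1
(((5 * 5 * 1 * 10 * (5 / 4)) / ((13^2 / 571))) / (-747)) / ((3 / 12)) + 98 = 11658064 / 126243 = 92.35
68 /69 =0.99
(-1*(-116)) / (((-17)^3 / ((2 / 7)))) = -232 / 34391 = -0.01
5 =5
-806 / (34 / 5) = -2015 / 17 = -118.53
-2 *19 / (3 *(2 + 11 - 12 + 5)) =-19 / 9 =-2.11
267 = 267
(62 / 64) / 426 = 31 / 13632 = 0.00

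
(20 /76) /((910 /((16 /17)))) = 8 /29393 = 0.00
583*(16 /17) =548.71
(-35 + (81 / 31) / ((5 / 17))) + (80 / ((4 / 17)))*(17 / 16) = 207783 / 620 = 335.13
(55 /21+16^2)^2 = 29495761 /441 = 66883.81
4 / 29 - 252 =-7304 / 29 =-251.86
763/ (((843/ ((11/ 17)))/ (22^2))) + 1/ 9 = 283.57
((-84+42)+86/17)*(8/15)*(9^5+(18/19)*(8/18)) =-5636621536/4845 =-1163389.38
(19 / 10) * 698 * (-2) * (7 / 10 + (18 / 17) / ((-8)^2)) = -12923819 / 6800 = -1900.56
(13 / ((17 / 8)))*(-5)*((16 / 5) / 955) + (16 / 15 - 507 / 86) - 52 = -47692727 / 837726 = -56.93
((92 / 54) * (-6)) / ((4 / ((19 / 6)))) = -437 / 54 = -8.09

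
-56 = -56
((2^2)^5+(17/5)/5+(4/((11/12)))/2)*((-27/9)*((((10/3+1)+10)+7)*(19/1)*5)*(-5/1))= 343382592/11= 31216599.27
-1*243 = -243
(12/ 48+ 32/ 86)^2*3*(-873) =-29984931/ 29584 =-1013.55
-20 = -20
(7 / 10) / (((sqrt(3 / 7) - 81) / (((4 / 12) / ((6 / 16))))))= -147 / 19135 - 7 * sqrt(21) / 516645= -0.01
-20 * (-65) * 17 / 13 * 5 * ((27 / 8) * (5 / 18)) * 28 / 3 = 74375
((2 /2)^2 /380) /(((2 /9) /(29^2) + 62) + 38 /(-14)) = 52983 /1193636620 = 0.00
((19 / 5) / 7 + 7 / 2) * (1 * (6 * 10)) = 1698 / 7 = 242.57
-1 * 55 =-55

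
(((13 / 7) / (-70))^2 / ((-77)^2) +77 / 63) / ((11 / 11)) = 15659083421 / 12811976100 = 1.22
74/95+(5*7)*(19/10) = 12783/190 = 67.28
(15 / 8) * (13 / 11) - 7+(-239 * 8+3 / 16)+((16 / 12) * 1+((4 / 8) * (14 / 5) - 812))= -7196279 / 2640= -2725.86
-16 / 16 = -1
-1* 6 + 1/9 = -53/9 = -5.89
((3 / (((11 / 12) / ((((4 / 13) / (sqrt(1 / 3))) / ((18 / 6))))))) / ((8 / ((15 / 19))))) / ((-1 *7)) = -90 *sqrt(3) / 19019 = -0.01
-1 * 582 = -582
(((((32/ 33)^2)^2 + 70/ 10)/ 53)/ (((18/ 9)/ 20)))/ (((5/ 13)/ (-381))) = -30873775946/ 20951271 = -1473.60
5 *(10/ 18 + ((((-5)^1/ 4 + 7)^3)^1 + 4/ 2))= 554875/ 576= 963.32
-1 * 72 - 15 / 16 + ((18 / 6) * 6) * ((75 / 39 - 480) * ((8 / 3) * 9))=-206602.17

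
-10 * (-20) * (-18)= -3600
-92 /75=-1.23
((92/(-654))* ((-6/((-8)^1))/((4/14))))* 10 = -805/218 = -3.69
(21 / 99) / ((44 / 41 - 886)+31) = -287 / 1155363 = -0.00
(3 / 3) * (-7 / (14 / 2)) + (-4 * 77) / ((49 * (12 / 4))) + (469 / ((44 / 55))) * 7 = 344455 / 84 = 4100.65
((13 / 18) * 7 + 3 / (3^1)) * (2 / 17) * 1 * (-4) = -436 / 153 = -2.85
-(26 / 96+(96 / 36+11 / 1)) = -223 / 16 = -13.94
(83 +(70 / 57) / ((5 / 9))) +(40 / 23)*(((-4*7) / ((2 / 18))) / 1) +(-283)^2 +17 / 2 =69696649 / 874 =79744.45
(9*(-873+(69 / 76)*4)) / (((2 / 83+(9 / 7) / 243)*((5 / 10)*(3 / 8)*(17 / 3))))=-37312972704 / 148903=-250585.77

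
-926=-926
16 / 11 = 1.45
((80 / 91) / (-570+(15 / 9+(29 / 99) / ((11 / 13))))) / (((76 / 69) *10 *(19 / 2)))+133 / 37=3.59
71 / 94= 0.76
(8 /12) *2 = 4 /3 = 1.33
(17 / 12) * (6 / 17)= 1 / 2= 0.50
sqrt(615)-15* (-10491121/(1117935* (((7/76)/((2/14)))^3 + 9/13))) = sqrt(615) + 4605350332096/31418106993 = 171.38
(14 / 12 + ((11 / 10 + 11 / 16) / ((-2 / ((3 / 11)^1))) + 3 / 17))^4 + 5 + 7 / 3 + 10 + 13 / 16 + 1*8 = 122398111970303281 / 4433642127360000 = 27.61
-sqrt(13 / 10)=-sqrt(130) / 10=-1.14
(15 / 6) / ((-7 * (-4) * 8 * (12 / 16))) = 5 / 336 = 0.01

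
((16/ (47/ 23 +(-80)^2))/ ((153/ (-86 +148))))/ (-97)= -22816/ 2185292727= -0.00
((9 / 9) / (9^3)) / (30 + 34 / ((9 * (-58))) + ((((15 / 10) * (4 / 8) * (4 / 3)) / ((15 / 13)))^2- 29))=725 / 891081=0.00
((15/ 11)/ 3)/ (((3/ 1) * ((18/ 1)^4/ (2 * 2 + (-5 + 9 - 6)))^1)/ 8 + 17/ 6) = 6/ 259853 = 0.00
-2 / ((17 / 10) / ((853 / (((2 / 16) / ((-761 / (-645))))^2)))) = -126461494528 / 1414485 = -89404.62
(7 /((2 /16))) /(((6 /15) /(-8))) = -1120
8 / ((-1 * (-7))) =8 / 7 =1.14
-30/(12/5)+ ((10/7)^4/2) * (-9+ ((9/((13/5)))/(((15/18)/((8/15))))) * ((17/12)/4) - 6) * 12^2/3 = -12783475/8918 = -1433.45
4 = 4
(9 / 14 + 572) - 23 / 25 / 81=16234103 / 28350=572.63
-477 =-477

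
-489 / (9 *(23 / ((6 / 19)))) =-326 / 437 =-0.75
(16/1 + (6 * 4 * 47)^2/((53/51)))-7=64892061/53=1224378.51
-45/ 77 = -0.58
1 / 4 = 0.25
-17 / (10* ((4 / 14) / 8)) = -238 / 5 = -47.60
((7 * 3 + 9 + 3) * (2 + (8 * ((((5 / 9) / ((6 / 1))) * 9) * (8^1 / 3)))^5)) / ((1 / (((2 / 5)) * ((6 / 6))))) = 2306869798156 / 98415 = 23440225.56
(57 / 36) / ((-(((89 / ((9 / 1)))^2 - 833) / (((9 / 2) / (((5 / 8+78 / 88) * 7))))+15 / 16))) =203148 / 221651363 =0.00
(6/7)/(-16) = -3/56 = -0.05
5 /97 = 0.05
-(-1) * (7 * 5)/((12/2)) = 35/6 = 5.83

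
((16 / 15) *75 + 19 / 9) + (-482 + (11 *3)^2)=6202 / 9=689.11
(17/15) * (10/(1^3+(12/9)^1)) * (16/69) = 544/483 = 1.13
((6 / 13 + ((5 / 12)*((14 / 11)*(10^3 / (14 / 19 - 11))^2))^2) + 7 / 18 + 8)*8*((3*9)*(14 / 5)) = 7152018977287664872 / 466543935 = 15329786630.47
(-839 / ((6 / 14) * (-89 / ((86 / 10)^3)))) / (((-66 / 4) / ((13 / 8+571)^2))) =-1088788290862419 / 3916000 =-278035825.04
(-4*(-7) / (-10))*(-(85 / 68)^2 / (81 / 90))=175 / 36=4.86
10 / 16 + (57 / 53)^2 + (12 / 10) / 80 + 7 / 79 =10458926 / 5547775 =1.89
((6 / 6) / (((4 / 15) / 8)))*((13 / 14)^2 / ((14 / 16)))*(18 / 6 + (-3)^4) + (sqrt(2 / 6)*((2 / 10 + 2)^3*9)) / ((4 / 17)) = 67881*sqrt(3) / 500 + 121680 / 49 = 2718.41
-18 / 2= -9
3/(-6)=-1/2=-0.50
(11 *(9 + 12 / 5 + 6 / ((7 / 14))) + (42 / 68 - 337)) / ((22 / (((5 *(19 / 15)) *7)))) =-1785791 / 11220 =-159.16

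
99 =99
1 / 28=0.04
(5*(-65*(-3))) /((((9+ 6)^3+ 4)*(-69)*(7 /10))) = -3250 /544019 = -0.01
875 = 875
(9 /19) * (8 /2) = 1.89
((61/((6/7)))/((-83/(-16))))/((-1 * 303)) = -3416/75447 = -0.05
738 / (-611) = -738 / 611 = -1.21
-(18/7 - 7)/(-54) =-31/378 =-0.08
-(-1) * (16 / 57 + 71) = 71.28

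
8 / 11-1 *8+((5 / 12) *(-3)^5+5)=-4555 / 44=-103.52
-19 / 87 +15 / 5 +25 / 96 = 3.04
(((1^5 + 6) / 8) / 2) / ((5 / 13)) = 91 / 80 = 1.14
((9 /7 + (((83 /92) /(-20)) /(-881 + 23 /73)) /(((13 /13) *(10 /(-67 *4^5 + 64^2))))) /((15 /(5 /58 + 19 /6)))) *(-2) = -7772945354 /18760625625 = -0.41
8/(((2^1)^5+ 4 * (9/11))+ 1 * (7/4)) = 352/1629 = 0.22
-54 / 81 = -0.67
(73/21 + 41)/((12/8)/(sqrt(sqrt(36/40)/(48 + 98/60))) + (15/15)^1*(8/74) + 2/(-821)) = -166847608673934408268240*sqrt(10)/13214993576164566519385927 - 50050172953546560000/13214993576164566519385927 + 23681839623206913600*10^(3/4)*sqrt(1489)/13214993576164566519385927 + 2368378415274815663534732*10^(1/4)*sqrt(1489)/39644980728493699558157781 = 4.06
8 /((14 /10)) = 40 /7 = 5.71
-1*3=-3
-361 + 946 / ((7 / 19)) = 15447 / 7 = 2206.71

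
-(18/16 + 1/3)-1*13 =-347/24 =-14.46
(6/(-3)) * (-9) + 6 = 24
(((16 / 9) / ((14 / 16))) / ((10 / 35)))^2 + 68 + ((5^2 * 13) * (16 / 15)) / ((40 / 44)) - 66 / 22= 40249 / 81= 496.90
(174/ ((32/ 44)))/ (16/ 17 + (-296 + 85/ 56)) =-227766/ 279451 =-0.82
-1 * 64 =-64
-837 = -837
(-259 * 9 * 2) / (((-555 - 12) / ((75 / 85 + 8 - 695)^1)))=-95904 / 17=-5641.41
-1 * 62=-62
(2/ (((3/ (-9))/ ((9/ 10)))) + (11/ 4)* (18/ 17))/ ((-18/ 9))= 423/ 340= 1.24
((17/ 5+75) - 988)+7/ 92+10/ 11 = -4597591/ 5060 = -908.61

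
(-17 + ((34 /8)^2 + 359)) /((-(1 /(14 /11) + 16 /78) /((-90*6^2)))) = 636964965 /541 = 1177384.41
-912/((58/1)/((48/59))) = -12.79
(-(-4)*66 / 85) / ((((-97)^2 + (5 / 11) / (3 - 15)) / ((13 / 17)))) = 453024 / 1794665435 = 0.00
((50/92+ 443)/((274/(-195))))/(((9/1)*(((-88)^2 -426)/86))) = -19008795/46118036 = -0.41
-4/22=-2/11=-0.18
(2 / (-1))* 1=-2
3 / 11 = 0.27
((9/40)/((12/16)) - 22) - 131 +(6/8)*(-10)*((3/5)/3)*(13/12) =-6173/40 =-154.32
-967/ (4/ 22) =-10637/ 2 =-5318.50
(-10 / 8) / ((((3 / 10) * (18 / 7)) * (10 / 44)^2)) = -847 / 27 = -31.37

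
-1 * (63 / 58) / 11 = -63 / 638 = -0.10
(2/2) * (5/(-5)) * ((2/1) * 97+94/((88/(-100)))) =-959/11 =-87.18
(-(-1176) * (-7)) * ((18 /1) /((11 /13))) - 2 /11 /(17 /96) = -2977008 /17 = -175118.12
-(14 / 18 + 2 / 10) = -44 / 45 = -0.98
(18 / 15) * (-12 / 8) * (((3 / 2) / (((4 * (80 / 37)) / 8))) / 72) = -111 / 3200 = -0.03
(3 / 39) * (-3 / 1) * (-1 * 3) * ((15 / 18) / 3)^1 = 5 / 26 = 0.19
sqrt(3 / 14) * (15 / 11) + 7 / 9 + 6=15 * sqrt(42) / 154 + 61 / 9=7.41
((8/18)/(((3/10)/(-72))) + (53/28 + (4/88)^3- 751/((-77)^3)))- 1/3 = -383872683/3652264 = -105.11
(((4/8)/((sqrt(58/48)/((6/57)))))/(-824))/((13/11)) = -11 * sqrt(174)/2951156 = -0.00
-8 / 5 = -1.60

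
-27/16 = -1.69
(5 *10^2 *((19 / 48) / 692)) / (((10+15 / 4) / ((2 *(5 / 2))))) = 2375 / 22836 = 0.10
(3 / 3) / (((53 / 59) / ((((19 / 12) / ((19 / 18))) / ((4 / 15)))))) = 2655 / 424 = 6.26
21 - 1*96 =-75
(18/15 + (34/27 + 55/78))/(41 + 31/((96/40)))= 22214/378495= 0.06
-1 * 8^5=-32768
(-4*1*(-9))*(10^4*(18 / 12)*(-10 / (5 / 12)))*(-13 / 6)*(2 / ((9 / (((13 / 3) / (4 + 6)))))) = 2704000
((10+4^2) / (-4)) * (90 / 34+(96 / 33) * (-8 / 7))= 11531 / 2618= 4.40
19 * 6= 114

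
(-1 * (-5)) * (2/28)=5/14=0.36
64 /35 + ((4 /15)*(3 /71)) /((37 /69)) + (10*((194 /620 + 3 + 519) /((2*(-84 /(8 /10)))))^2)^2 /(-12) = -5233709511062437755269 /16507114094268000000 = -317.06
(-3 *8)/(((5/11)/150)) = -7920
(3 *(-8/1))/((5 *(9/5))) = -8/3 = -2.67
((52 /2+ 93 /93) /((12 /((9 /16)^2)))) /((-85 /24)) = -2187 /10880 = -0.20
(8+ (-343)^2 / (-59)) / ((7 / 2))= -234354 / 413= -567.44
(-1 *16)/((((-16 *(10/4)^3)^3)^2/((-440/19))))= 22/14495849609375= 0.00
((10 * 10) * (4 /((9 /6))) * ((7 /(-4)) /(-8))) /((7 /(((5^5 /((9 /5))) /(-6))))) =-390625 /162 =-2411.27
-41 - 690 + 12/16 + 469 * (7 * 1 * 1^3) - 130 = 9691/4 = 2422.75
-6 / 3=-2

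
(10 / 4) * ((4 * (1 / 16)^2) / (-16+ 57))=5 / 5248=0.00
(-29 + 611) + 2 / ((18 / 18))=584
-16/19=-0.84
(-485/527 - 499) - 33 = -280849/527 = -532.92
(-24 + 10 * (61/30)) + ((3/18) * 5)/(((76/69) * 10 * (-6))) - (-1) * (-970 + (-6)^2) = -570109/608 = -937.68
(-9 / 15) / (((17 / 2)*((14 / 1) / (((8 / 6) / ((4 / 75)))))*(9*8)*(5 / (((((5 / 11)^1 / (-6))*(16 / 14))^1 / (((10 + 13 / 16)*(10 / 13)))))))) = 52 / 14266791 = 0.00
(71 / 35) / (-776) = -71 / 27160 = -0.00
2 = 2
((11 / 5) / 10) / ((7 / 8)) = 44 / 175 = 0.25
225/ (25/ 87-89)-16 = -143063/ 7718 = -18.54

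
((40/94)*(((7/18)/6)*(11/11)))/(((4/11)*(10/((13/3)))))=1001/30456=0.03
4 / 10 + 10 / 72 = 97 / 180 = 0.54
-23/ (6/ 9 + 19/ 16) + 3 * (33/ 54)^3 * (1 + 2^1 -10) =-2975389/ 173016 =-17.20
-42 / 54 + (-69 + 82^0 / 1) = -619 / 9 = -68.78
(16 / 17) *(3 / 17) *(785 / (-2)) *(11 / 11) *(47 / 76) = -221370 / 5491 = -40.32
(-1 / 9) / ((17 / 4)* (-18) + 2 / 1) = 2 / 1341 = 0.00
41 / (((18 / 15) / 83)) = 17015 / 6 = 2835.83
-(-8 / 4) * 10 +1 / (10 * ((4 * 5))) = 4001 / 200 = 20.00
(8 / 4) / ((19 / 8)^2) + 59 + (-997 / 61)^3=-352897215366 / 81940141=-4306.77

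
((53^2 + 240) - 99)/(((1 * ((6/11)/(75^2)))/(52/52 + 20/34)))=48317095.59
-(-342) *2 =684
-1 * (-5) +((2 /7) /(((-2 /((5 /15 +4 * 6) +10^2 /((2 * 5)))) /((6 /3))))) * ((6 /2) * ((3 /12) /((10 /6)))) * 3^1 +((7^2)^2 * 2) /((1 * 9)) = 330947 /630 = 525.31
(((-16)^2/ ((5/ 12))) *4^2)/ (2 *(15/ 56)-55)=-1376256/ 7625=-180.49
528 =528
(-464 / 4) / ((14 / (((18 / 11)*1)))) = -1044 / 77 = -13.56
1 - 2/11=9/11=0.82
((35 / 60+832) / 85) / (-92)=-9991 / 93840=-0.11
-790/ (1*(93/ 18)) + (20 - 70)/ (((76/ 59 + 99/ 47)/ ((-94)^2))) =-38023071020/ 291803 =-130303.91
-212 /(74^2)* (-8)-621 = -620.69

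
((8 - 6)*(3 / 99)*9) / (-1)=-6 / 11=-0.55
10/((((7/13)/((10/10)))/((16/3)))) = 2080/21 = 99.05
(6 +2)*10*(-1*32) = -2560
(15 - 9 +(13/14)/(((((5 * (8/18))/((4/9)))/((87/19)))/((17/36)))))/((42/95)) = 102169/7056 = 14.48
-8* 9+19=-53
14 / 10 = 7 / 5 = 1.40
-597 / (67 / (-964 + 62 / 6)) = 569339 / 67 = 8497.60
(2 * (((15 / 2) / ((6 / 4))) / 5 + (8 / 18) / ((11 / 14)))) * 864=29760 / 11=2705.45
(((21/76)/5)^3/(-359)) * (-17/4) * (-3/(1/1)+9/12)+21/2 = 3309438647067/315184768000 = 10.50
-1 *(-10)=10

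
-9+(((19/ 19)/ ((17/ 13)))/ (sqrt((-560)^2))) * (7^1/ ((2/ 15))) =-4857/ 544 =-8.93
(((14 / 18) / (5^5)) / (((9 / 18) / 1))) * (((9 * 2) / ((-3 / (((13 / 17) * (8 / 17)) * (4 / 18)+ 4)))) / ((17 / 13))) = -3862768 / 414534375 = -0.01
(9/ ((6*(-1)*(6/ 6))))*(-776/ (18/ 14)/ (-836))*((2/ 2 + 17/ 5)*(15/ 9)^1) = -1358/ 171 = -7.94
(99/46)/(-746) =-99/34316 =-0.00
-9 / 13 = -0.69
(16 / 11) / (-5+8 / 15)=-0.33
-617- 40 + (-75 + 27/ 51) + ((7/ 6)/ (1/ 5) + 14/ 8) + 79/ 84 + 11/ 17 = -257861/ 357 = -722.30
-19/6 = -3.17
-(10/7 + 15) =-115/7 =-16.43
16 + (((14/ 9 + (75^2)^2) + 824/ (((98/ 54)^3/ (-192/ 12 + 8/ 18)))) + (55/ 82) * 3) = 392430224359757/ 12403566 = 31638500.12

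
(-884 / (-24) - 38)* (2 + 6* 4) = -91 / 3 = -30.33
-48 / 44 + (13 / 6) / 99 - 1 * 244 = -245.07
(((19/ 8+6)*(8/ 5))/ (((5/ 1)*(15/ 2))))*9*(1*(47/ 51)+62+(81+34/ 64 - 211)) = -1455307/ 6800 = -214.02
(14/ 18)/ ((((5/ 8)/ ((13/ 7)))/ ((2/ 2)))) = 104/ 45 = 2.31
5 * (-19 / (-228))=5 / 12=0.42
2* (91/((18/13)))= 1183/9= 131.44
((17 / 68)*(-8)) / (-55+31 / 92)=0.04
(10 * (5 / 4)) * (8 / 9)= 100 / 9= 11.11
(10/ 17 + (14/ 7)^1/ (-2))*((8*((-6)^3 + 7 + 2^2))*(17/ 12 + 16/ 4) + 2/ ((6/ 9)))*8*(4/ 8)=745948/ 51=14626.43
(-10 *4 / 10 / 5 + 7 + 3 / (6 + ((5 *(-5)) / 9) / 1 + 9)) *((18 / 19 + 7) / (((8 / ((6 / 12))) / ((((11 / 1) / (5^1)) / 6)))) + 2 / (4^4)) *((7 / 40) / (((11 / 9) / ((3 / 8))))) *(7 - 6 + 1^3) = 309497643 / 2354176000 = 0.13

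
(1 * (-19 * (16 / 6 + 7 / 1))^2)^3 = 27983987175790801 / 729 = 38386813684212.35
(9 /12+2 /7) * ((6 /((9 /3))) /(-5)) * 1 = -0.41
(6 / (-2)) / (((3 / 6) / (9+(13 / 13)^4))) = -60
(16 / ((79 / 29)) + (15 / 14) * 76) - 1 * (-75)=89753 / 553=162.30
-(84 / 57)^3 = -21952 / 6859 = -3.20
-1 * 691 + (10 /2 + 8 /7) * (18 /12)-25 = -9895 /14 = -706.79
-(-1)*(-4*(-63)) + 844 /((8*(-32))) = 15917 /64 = 248.70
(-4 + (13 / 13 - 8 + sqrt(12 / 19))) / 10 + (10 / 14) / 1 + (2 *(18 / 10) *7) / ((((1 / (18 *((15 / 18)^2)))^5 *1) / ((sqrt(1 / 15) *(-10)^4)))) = 19856604069.60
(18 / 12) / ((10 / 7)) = 21 / 20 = 1.05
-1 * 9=-9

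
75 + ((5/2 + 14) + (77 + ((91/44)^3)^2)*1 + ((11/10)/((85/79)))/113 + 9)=89131067643495457/348484472934400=255.77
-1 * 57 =-57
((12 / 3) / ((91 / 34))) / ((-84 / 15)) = -170 / 637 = -0.27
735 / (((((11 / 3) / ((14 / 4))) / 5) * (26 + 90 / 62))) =2392425 / 18722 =127.79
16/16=1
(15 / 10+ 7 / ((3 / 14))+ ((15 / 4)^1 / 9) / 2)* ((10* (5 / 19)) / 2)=6875 / 152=45.23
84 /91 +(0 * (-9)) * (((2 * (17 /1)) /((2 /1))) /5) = 12 /13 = 0.92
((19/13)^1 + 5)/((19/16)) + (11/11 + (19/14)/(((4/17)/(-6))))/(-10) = 608747/69160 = 8.80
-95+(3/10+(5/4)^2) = -7451/80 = -93.14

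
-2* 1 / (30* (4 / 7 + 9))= -7 / 1005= -0.01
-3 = -3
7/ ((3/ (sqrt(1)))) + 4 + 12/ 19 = 6.96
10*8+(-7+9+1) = 83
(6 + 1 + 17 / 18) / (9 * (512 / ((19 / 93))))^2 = 51623 / 3305699278848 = 0.00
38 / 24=19 / 12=1.58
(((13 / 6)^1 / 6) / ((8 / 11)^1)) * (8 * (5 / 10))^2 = 143 / 18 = 7.94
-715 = -715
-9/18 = -1/2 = -0.50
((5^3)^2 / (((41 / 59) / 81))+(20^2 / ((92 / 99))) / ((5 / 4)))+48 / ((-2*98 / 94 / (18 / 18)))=84170050701 / 46207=1821586.57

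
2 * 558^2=622728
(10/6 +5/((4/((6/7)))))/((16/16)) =2.74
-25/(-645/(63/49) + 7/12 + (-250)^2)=-300/743987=-0.00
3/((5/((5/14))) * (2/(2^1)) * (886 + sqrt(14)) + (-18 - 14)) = 9279/38265910 - 21 * sqrt(14)/76531820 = 0.00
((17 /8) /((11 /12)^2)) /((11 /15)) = 4590 /1331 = 3.45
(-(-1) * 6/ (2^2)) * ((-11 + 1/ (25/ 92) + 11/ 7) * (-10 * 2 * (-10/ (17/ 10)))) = -1014.45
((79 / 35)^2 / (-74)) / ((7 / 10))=-6241 / 63455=-0.10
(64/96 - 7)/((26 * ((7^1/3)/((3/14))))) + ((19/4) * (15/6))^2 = 5748013/40768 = 140.99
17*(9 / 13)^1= 153 / 13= 11.77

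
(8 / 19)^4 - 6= -5.97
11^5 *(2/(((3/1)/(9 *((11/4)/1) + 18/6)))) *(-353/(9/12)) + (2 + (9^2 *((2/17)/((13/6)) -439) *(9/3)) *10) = -930448482766/663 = -1403391376.72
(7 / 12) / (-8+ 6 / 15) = -35 / 456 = -0.08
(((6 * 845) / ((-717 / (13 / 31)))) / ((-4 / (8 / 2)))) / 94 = 10985 / 348223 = 0.03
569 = 569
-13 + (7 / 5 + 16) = 22 / 5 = 4.40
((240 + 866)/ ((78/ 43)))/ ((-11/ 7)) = -166453/ 429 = -388.00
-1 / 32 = -0.03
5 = 5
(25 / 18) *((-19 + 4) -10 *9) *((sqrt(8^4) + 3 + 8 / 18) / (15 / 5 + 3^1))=-531125 / 324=-1639.27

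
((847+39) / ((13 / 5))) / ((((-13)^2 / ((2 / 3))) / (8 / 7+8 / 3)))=708800 / 138411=5.12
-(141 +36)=-177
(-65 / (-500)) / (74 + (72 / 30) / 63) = 21 / 11960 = 0.00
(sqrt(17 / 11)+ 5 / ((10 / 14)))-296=-289+ sqrt(187) / 11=-287.76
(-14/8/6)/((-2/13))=91/48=1.90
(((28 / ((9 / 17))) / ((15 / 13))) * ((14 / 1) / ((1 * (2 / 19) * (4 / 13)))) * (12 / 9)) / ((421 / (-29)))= -310272508 / 170505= -1819.73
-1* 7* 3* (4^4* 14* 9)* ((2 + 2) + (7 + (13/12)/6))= -7573440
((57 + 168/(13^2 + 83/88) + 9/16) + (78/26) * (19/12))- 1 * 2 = 4889373/79760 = 61.30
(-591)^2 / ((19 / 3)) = 1047843 / 19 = 55149.63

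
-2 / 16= -1 / 8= -0.12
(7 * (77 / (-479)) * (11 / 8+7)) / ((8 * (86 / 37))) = -1336181 / 2636416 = -0.51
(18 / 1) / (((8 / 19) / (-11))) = -1881 / 4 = -470.25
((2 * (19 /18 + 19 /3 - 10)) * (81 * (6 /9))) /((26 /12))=-1692 /13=-130.15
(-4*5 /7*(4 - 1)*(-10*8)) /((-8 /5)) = -3000 /7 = -428.57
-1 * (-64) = 64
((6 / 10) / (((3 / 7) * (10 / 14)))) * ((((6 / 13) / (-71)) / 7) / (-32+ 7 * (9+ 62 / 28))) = -0.00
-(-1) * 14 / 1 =14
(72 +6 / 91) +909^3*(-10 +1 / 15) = -3394673823147 / 455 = -7460821589.33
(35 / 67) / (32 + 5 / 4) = 20 / 1273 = 0.02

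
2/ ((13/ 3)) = 6/ 13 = 0.46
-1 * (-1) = 1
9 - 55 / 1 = -46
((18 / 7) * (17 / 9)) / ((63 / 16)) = 1.23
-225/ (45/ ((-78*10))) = 3900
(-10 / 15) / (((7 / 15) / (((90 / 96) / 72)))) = -25 / 1344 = -0.02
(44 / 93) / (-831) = -44 / 77283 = -0.00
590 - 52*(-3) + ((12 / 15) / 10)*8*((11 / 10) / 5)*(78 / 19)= 8865614 / 11875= 746.58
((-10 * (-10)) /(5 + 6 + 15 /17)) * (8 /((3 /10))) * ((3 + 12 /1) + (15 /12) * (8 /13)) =13940000 /3939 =3538.97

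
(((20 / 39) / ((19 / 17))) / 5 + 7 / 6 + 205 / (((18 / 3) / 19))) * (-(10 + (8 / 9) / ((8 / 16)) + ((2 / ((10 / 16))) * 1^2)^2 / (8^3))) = -170583479 / 22230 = -7673.57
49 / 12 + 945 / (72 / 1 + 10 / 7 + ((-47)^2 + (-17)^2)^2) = 1070212969 / 262083252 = 4.08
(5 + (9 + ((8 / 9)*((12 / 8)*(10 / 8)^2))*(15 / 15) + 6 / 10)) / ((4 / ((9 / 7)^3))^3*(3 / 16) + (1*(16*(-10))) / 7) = -301628374047 / 390650501680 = -0.77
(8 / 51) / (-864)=-0.00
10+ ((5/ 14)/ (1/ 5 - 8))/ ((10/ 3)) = 3635/ 364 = 9.99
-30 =-30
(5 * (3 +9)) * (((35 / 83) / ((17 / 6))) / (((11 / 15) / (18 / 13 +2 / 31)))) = 110376000 / 6254963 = 17.65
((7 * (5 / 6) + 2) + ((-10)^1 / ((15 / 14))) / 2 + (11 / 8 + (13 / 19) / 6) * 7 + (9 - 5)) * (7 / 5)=24.63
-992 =-992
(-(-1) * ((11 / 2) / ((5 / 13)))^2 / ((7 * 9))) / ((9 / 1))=20449 / 56700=0.36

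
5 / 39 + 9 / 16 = 431 / 624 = 0.69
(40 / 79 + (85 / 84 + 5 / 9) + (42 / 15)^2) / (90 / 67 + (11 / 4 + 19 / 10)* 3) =330584231 / 509968305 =0.65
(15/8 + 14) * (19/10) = 2413/80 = 30.16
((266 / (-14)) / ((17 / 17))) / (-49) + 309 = 15160 / 49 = 309.39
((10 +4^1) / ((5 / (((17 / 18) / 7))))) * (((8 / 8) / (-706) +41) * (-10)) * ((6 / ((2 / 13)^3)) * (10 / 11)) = -5405334025 / 23298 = -232008.50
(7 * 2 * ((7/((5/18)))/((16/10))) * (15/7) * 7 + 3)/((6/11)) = 24277/4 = 6069.25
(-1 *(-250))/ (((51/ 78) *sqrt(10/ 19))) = 650 *sqrt(190)/ 17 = 527.04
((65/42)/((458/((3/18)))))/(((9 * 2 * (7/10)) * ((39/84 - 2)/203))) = -9425/1595214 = -0.01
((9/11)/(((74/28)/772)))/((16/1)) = 12159/814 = 14.94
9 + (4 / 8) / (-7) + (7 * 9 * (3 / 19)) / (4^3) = 77323 / 8512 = 9.08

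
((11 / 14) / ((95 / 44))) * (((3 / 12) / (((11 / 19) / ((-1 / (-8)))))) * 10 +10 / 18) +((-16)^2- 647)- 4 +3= -3749975 / 9576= -391.60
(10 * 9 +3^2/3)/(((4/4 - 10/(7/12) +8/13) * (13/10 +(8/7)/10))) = -4.23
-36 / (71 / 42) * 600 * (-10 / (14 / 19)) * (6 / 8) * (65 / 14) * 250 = 75026250000 / 497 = 150958249.50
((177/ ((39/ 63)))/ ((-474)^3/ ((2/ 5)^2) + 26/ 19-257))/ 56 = -3363/ 438410447176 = -0.00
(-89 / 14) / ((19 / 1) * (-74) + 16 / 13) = 1157 / 255668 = 0.00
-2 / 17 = -0.12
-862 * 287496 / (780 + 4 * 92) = -61955388 / 287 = -215872.43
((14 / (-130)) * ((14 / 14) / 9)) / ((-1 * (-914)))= -0.00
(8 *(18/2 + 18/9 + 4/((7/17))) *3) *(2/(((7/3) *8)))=2610/49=53.27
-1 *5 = -5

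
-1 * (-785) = 785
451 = 451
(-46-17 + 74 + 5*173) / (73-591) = -1.69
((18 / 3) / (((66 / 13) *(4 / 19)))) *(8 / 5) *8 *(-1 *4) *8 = -126464 / 55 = -2299.35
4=4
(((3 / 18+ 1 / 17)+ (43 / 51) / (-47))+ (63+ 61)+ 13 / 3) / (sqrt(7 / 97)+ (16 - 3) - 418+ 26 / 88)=-23416635039050 / 73726071711597 - 596505800*sqrt(679) / 73726071711597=-0.32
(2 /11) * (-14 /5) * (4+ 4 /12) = -364 /165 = -2.21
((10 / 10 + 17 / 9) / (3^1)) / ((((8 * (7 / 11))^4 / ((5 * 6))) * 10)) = 190333 / 44255232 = 0.00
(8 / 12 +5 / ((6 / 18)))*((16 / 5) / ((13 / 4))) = 3008 / 195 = 15.43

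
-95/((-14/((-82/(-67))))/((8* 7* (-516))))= -16078560/67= -239978.51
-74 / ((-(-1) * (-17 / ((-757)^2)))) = 42405626 / 17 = 2494448.59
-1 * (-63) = 63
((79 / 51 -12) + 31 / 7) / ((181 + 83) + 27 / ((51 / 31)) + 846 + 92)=-2150 / 434973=-0.00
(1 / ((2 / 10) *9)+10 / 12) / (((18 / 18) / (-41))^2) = 42025 / 18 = 2334.72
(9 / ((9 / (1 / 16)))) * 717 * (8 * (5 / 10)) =717 / 4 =179.25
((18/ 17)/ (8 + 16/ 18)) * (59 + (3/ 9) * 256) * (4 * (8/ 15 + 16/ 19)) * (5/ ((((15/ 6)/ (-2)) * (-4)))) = 763812/ 8075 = 94.59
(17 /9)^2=289 /81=3.57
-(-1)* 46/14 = 23/7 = 3.29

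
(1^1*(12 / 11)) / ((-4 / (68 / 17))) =-12 / 11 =-1.09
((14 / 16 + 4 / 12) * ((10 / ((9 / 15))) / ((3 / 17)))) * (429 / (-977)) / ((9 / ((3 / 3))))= -1762475 / 316548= -5.57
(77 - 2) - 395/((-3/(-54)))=-7035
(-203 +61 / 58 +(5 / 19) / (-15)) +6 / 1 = -195.97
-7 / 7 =-1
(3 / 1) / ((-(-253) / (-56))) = -168 / 253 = -0.66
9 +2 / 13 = 119 / 13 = 9.15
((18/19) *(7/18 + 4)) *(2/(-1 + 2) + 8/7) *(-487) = -846406/133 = -6363.95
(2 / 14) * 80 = 11.43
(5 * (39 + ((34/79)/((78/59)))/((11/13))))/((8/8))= 513380/2607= 196.92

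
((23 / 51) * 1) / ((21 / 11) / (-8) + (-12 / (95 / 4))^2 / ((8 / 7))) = -18266600 / 617967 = -29.56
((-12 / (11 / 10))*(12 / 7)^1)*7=-1440 / 11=-130.91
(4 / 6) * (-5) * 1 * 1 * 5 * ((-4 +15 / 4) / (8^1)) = 25 / 48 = 0.52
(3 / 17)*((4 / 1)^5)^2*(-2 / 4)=-92521.41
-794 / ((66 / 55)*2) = -1985 / 6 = -330.83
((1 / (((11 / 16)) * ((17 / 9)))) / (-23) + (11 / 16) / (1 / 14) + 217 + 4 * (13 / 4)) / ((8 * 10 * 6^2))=183197 / 2202112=0.08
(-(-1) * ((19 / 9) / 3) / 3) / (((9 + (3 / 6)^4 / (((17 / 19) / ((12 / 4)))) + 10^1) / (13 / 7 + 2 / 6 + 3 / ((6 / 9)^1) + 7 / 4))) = 48212 / 467775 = 0.10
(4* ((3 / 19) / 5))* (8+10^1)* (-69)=-14904 / 95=-156.88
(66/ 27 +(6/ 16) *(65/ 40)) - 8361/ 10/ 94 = -790619/ 135360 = -5.84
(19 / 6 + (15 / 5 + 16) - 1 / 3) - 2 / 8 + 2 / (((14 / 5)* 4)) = 21.76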